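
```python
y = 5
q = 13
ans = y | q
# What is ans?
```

Trace:
`y = 5` → y = 5
`q = 13` → q = 13
`ans = y | q` → ans = 13
So ans = 13

Answer: 13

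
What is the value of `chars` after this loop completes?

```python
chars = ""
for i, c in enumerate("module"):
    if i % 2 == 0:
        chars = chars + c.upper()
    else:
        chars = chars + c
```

Uppercase even positions in 'module'
`chars` takes the values: "" → "M" → "Mo" → "MoD" → "MoDu" → "MoDuL" → "MoDuLe"

Answer: "MoDuLe"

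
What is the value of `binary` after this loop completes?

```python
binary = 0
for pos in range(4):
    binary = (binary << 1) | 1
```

Build 4 consecutive 1-bits: 0b1111
`binary` takes the values: 0 → 1 → 3 → 7 → 15

Answer: 15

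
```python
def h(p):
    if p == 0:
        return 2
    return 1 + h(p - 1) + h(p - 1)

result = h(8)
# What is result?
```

h(p) = 1 + 2·h(p-1), h(0)=2. Closed form: (2+1)·2^8 - 1 = 767.

Answer: 767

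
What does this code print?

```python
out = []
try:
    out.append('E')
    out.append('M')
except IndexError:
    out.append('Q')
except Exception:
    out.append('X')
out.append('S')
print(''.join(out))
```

Execution trace: 'E' (try body) → 'M' (try body, no exception) → 'S' (after the try/except). Output: EMS

Answer: EMS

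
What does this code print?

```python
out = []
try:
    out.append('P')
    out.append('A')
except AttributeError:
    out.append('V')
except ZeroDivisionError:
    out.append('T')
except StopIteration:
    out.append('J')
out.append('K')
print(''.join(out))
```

Execution trace: 'P' (try body) → 'A' (try body, no exception) → 'K' (after the try/except). Output: PAK

Answer: PAK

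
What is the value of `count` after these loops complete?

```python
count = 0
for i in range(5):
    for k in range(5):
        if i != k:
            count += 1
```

5² - 5 (exclude diagonal)
`count` takes the values: 0 → 1 → 2 → 3 → 4 → 5 → 6 → 7 → 8 → 9 → 10 → 11 → 12 → 13 → 14 → 15 → 16 → 17 → 18 → 19 → 20

Answer: 20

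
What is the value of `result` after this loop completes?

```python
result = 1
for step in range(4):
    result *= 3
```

3^4 = 81
`result` takes the values: 1 → 3 → 9 → 27 → 81

Answer: 81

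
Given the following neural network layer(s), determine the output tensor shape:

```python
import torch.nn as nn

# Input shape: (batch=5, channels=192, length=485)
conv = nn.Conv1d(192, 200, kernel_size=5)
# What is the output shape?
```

Input: (5, 192, 485) -> Output: (5, 200, 481)

Answer: (5, 200, 481)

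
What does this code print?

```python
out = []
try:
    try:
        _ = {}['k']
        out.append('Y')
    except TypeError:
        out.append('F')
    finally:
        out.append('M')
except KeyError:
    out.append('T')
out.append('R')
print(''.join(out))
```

Execution trace: 'M' (finally) → 'T' (outer except KeyError) → 'R' (after the try/except). Output: MTR

Answer: MTR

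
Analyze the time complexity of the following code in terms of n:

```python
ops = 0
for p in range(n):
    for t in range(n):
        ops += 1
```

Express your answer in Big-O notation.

Each loop level contributes: n × n. Multiplying the contributions gives O(n^2).

Answer: O(n^2)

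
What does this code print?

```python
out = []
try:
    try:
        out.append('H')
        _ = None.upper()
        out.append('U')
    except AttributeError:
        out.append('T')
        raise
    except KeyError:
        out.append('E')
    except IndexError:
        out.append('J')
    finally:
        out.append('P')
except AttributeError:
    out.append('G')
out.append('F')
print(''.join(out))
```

Execution trace: 'H' (inner try body) → 'T' (inner except AttributeError) → 'P' (inner finally) → 'G' (outer except AttributeError) → 'F' (after the try/except). Output: HTPGF

Answer: HTPGF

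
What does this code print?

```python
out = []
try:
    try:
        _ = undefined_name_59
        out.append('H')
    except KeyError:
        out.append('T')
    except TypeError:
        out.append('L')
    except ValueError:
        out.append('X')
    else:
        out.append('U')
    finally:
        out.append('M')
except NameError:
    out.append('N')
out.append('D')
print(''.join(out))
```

Execution trace: 'M' (finally) → 'N' (outer except NameError) → 'D' (after the try/except). Output: MND

Answer: MND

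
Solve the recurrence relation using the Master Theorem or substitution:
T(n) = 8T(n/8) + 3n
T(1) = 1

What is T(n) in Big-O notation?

By Master Theorem: a=8, b=8, f(n)=3n. Since log_8(8) = 1 and f(n) = Θ(n^1), Case 2 applies. T(n) = O(n log n).

Answer: O(n log n)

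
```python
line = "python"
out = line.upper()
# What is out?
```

Trace:
`line = "python"` → line = 'python'
`out = line.upper()` → out = 'PYTHON'
So out = 'PYTHON'

Answer: 'PYTHON'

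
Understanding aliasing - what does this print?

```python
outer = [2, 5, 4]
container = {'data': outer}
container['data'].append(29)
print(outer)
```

Key concept: dict holds reference to list.
Step by step:
`outer = [2, 5, 4]` → outer = [2, 5, 4]
`container = {'data': outer}` → container = {'data': [2, 5, 4]}
`container['data'].append(29)` → outer = [2, 5, 4, 29]; container = {'data': [2, 5, 4, 29]}
`print(outer)` → prints [2, 5, 4, 29]

Answer: [2, 5, 4, 29]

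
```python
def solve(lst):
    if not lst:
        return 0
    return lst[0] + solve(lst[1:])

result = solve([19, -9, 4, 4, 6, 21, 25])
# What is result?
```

19 + (-9) + 4 + 4 + 6 + 21 + 25 + 0 = 70

Answer: 70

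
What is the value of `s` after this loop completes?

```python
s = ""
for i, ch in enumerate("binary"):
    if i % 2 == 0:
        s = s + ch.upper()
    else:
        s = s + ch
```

Uppercase even positions in 'binary'
`s` takes the values: "" → "B" → "Bi" → "BiN" → "BiNa" → "BiNaR" → "BiNaRy"

Answer: "BiNaRy"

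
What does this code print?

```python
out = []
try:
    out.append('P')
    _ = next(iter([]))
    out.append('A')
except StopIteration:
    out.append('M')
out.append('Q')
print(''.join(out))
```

Execution trace: 'P' (try body) → 'M' (except StopIteration) → 'Q' (after the try/except). Output: PMQ

Answer: PMQ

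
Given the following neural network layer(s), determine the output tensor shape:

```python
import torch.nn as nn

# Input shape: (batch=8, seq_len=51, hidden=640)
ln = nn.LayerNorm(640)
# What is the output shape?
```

Input: (8, 51, 640) -> Output: (8, 51, 640)

Answer: (8, 51, 640)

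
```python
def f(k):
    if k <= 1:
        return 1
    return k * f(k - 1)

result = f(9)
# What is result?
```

f(9) = 9 * 8 * 7 * 6 * 5 * 4 * 3 * 2 * 1 = 362880

Answer: 362880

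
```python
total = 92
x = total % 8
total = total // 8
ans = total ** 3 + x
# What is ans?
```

Trace:
`total = 92` → total = 92
`x = total % 8` → x = 4
`total = total // 8` → total = 11
`ans = total ** 3 + x` → ans = 1335
So ans = 1335

Answer: 1335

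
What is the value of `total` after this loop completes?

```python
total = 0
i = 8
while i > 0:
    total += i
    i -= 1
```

Sum 8 down to 1
`total` takes the values: 0 → 8 → 15 → 21 → 26 → 30 → 33 → 35 → 36

Answer: 36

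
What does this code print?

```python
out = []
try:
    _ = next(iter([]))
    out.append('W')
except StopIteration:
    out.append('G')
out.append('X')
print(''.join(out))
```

Execution trace: 'G' (except StopIteration) → 'X' (after the try/except). Output: GX

Answer: GX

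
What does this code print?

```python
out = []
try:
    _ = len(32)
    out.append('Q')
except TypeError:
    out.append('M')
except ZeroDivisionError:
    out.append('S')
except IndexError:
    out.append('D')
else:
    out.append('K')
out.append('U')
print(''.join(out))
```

Execution trace: 'M' (except TypeError) → 'U' (after the try/except). Output: MU

Answer: MU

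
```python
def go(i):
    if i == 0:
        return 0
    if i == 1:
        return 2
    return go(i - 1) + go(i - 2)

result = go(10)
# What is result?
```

Build up from base cases: go(0)=0, go(1)=2, go(2)=2, go(3)=4, go(4)=6, go(5)=10, go(6)=16, ..., go(10)=110

Answer: 110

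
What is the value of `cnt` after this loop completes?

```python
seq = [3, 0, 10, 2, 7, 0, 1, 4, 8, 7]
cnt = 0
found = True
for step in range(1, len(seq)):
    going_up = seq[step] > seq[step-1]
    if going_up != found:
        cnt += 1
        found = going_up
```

Count direction changes in [3, 0, 10, 2, 7, 0, 1, 4, 8, 7]
`cnt` takes the values: 0 → 1 → 2 → 3 → 4 → 5 → 6 → 7

Answer: 7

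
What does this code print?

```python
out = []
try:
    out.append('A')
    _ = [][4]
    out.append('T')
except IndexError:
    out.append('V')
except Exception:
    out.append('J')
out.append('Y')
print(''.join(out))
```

Execution trace: 'A' (try body) → 'V' (except IndexError) → 'Y' (after the try/except). Output: AVY

Answer: AVY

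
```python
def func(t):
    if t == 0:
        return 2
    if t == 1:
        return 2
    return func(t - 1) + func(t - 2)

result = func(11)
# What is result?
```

Build up from base cases: func(0)=2, func(1)=2, func(2)=4, func(3)=6, func(4)=10, func(5)=16, func(6)=26, ..., func(11)=288

Answer: 288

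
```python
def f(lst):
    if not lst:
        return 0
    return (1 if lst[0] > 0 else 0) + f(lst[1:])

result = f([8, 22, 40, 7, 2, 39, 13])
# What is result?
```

Count of positive elements in [8, 22, 40, 7, 2, 39, 13] = 7

Answer: 7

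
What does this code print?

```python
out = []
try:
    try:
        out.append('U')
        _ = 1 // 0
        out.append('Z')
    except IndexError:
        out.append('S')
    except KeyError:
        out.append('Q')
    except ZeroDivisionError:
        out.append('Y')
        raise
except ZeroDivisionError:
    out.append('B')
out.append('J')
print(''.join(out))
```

Execution trace: 'U' (inner try body) → 'Y' (inner except ZeroDivisionError) → 'B' (outer except ZeroDivisionError) → 'J' (after the try/except). Output: UYBJ

Answer: UYBJ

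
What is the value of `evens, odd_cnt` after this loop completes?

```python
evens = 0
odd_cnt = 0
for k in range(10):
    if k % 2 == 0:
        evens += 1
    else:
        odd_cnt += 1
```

Count evens and odds in range(10)
`evens, odd_cnt` takes the values: (0, 0) → (1, 0) → (1, 1) → (2, 1) → (2, 2) → (3, 2) → (3, 3) → (4, 3) → (4, 4) → (5, 4) → (5, 5)

Answer: 5, 5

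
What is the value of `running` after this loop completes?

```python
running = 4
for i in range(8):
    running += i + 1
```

Start at 4, add 1 to 8 = 40
`running` takes the values: 4 → 5 → 7 → 10 → 14 → 19 → 25 → 32 → 40

Answer: 40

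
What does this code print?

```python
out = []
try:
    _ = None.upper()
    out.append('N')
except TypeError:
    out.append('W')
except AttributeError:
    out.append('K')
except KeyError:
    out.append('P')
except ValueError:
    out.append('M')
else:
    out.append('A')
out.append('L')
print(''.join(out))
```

Execution trace: 'K' (except AttributeError) → 'L' (after the try/except). Output: KL

Answer: KL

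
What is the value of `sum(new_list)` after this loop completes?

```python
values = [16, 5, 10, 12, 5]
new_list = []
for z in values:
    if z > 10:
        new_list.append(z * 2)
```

Sum of doubled values > 10
`new_list` takes the values: [] → [32] → [32, 24]
So `sum(new_list)` = 56

Answer: 56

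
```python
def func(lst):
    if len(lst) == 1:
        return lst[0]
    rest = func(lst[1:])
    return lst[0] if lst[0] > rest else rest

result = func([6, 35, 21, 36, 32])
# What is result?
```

Recursive max over [6, 35, 21, 36, 32] = 36

Answer: 36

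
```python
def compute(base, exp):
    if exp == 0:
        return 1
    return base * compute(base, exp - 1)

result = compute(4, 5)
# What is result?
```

compute(4, 5) = 4 * 4 * 4 * 4 * 4 = 1024

Answer: 1024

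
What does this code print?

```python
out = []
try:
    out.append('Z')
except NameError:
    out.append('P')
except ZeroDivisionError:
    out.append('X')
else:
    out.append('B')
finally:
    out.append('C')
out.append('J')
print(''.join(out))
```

Execution trace: 'Z' (try body, no exception) → 'B' (else) → 'C' (finally) → 'J' (after the try/except). Output: ZBCJ

Answer: ZBCJ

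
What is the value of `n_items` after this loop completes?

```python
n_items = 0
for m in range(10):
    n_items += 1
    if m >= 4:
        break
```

Loop breaks when m reaches 4, n_items is 5
`n_items` takes the values: 0 → 1 → 2 → 3 → 4 → 5

Answer: 5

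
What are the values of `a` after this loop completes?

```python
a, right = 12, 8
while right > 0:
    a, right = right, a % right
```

GCD of 12 and 8
`a` takes the values: 12 → 8 → 4

Answer: 4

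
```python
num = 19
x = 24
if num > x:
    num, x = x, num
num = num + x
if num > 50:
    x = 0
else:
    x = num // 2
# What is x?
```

Trace:
`num = 19` → num = 19
`x = 24` → x = 24
`if num > x: ...` → num > x is False → no variable changes
`num = num + x` → num = 43
`if num > 50: ...` → num > 50 is False, take else branch → x = 21
So x = 21

Answer: 21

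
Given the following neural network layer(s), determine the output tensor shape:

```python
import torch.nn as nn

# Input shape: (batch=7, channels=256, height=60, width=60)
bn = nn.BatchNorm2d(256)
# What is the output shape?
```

Input: (7, 256, 60, 60) -> Output: (7, 256, 60, 60)

Answer: (7, 256, 60, 60)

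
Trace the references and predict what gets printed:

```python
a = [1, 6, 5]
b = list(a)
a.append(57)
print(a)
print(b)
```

Key concept: list() constructor creates copy.
Step by step:
`a = [1, 6, 5]` → a = [1, 6, 5]
`b = list(a)` → b = [1, 6, 5]
`a.append(57)` → a = [1, 6, 5, 57]
`print(a)` → prints [1, 6, 5, 57]
`print(b)` → prints [1, 6, 5]

Answer:
[1, 6, 5, 57]
[1, 6, 5]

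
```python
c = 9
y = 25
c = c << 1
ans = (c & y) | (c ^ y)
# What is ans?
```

Trace:
`c = 9` → c = 9
`y = 25` → y = 25
`c = c << 1` → c = 18
`ans = (c & y) | (c ^ y)` → ans = 27
So ans = 27

Answer: 27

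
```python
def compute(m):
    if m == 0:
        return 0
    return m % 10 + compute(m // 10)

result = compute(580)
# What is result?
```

Sum of digits of 580: 0 + 8 + 5 = 13

Answer: 13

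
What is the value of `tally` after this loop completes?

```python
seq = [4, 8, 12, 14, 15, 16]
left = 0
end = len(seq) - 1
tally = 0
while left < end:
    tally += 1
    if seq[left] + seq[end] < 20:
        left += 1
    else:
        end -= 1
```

Steps to find pair summing to 20
`tally` takes the values: 0 → 1 → 2 → 3 → 4 → 5

Answer: 5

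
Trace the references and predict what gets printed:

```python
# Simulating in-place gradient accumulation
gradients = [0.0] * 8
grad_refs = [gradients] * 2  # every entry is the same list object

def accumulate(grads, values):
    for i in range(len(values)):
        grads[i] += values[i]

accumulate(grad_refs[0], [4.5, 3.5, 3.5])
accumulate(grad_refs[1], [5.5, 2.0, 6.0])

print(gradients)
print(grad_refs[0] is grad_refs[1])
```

Key concept: gradient accumulation aliasing.
Step by step:
`gradients = [0.0] * 8` → gradients = [0.0, 0.0, 0.0, 0.0, 0.0, 0.0, 0.0, 0.0]
`grad_refs = [gradients] * 2` → grad_refs = [[0.0, 0.0, 0.0, 0.0, 0.0, 0.0, 0.0, 0.0], [0.0, 0.0, 0.0, 0.0, 0.0, 0.0, 0.0, 0.0]]
`accumulate(grad_refs[0], [4.5, 3.5, 3.5])` → gradients = [4.5, 3.5, 3.5, 0.0, 0.0, 0.0, 0.0, 0.0]; grad_refs = [[4.5, 3.5, 3.5, 0.0, 0.0, 0.0, 0.0, 0.0], [4.5, 3.5, 3.5, 0.0, 0.0, 0.0, 0.0, 0.0]]
`accumulate(grad_refs[1], [5.5, 2.0, 6.0])` → gradients = [10.0, 5.5, 9.5, 0.0, 0.0, 0.0, 0.0, 0.0]; grad_refs = [[10.0, 5.5, 9.5, 0.0, 0.0, 0.0, 0.0, 0.0], [10.0, 5.5, 9.5, 0.0, 0.0, 0.0, 0.0, 0.0]]
`print(gradients)` → prints [10.0, 5.5, 9.5, 0.0, 0.0, 0.0, 0.0, 0.0]
`print(grad_refs[0] is grad_refs[1])` → prints True

Answer:
[10.0, 5.5, 9.5, 0.0, 0.0, 0.0, 0.0, 0.0]
True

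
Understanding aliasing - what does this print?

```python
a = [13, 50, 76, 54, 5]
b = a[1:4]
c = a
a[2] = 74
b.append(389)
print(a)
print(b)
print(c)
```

Key concept: slice vs alias.
Step by step:
`a = [13, 50, 76, 54, 5]` → a = [13, 50, 76, 54, 5]
`b = a[1:4]` → b = [50, 76, 54]
`c = a` → c = [13, 50, 76, 54, 5] (same object as a)
`a[2] = 74` → a = [13, 50, 74, 54, 5] (same object as c); c = [13, 50, 74, 54, 5] (same object as a)
`b.append(389)` → b = [50, 76, 54, 389]
`print(a)` → prints [13, 50, 74, 54, 5]
`print(b)` → prints [50, 76, 54, 389]
`print(c)` → prints [13, 50, 74, 54, 5]

Answer:
[13, 50, 74, 54, 5]
[50, 76, 54, 389]
[13, 50, 74, 54, 5]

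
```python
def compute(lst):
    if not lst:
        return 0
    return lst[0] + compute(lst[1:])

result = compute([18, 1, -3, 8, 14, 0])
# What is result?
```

18 + 1 + (-3) + 8 + 14 + 0 + 0 = 38

Answer: 38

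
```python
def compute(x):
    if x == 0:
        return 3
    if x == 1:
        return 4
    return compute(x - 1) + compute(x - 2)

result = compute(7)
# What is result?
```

Build up from base cases: compute(0)=3, compute(1)=4, compute(2)=7, compute(3)=11, compute(4)=18, compute(5)=29, compute(6)=47, ..., compute(7)=76

Answer: 76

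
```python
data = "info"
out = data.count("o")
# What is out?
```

Trace:
`data = "info"` → data = 'info'
`out = data.count("o")` → out = 1
So out = 1

Answer: 1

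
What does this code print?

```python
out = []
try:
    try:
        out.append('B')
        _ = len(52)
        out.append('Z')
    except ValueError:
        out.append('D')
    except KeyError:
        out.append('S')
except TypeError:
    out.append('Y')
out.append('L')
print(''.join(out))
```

Execution trace: 'B' (try body) → 'Y' (outer except TypeError) → 'L' (after the try/except). Output: BYL

Answer: BYL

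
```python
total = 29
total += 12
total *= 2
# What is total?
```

Trace:
`total = 29` → total = 29
`total += 12` → total = 41
`total *= 2` → total = 82
So total = 82

Answer: 82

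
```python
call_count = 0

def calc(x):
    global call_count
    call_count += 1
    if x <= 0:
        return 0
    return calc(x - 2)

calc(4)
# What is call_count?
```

Linear recursion stepping by 2: 3 calls from x=4 down to ≤0.

Answer: 3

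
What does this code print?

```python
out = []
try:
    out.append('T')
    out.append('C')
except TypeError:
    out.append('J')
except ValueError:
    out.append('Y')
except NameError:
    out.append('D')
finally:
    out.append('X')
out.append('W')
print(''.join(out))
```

Execution trace: 'T' (try body) → 'C' (try body, no exception) → 'X' (finally) → 'W' (after the try/except). Output: TCXW

Answer: TCXW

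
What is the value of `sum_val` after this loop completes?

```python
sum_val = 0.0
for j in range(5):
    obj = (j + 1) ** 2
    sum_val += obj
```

Sum of squared losses 1² + 2² + ... + 5²
`sum_val` takes the values: 0.0 → 1.0 → 5.0 → 14.0 → 30.0 → 55.0

Answer: 55.0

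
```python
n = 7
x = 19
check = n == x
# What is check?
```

Trace:
`n = 7` → n = 7
`x = 19` → x = 19
`check = n == x` → check = False
So check = False

Answer: False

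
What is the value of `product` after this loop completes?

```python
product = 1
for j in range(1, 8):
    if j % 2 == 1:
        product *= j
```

Product of odd numbers 1 to 7
`product` takes the values: 1 → 3 → 15 → 105

Answer: 105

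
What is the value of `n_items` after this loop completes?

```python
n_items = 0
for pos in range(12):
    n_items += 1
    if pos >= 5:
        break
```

Loop breaks when pos reaches 5, n_items is 6
`n_items` takes the values: 0 → 1 → 2 → 3 → 4 → 5 → 6

Answer: 6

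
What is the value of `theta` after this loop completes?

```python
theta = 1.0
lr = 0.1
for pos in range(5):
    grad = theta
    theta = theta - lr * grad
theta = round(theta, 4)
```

Gradient descent: w = 1.0 * (1 - 0.1)^5
`theta` takes the values: 1.0 → 0.9 → 0.81 → 0.729 → 0.6561 → 0.59049 → 0.5905

Answer: 0.5905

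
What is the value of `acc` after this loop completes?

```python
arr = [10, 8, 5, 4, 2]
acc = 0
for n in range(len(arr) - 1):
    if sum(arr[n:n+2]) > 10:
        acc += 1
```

Count windows with sum > 10
`acc` takes the values: 0 → 1 → 2

Answer: 2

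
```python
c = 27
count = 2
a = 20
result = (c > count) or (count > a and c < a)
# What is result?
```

Trace:
`c = 27` → c = 27
`count = 2` → count = 2
`a = 20` → a = 20
`result = (c > count) or (count > a and c < a)` → result = True
So result = True

Answer: True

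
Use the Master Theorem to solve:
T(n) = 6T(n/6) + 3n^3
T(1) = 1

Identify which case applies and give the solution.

a=6, b=6, f(n)=3n^3. log_6(6) = 1. Since c=3 > 1 and the regularity condition holds (6(n/6)^3 = (6/6^3)n^3 with 6/6^3 < 1), Case 3 applies: T(n) = Θ(f(n)) = O(n^3).

Answer: O(n^3) - Case 3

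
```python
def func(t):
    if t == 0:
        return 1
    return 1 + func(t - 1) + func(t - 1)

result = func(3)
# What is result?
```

func(t) = 1 + 2·func(t-1), func(0)=1. Closed form: (1+1)·2^3 - 1 = 15.

Answer: 15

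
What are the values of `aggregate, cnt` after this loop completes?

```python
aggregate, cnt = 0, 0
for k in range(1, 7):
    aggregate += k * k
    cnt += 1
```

Sum of squares and count
`aggregate, cnt` takes the values: (0, 0) → (1, 0) → (1, 1) → (5, 1) → (5, 2) → (14, 2) → (14, 3) → (30, 3) → (30, 4) → (55, 4) → (55, 5) → (91, 5) → (91, 6)

Answer: 91, 6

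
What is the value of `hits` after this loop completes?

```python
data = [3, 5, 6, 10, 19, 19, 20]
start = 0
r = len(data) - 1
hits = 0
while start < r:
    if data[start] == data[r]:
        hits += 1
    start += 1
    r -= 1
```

Count matching pairs from ends
`hits` takes the values: 0

Answer: 0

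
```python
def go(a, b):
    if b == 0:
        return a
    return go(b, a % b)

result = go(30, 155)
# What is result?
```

go(30, 155) -> go(155, 30) -> go(30, 5) -> go(5, 0) -> 5

Answer: 5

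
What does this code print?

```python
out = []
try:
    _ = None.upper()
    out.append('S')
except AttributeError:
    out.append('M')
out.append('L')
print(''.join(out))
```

Execution trace: 'M' (except AttributeError) → 'L' (after the try/except). Output: ML

Answer: ML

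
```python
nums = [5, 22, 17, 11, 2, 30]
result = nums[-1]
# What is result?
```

Trace:
`nums = [5, 22, 17, 11, 2, 30]` → nums = [5, 22, 17, 11, 2, 30]
`result = nums[-1]` → result = 30
So result = 30

Answer: 30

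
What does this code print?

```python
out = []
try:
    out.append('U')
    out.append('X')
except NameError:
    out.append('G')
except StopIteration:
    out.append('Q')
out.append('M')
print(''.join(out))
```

Execution trace: 'U' (try body) → 'X' (try body, no exception) → 'M' (after the try/except). Output: UXM

Answer: UXM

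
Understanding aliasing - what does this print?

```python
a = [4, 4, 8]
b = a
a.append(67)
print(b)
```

Key concept: basic list aliasing.
Step by step:
`a = [4, 4, 8]` → a = [4, 4, 8]
`b = a` → b = [4, 4, 8] (same object as a)
`a.append(67)` → a = [4, 4, 8, 67] (same object as b); b = [4, 4, 8, 67] (same object as a)
`print(b)` → prints [4, 4, 8, 67]

Answer: [4, 4, 8, 67]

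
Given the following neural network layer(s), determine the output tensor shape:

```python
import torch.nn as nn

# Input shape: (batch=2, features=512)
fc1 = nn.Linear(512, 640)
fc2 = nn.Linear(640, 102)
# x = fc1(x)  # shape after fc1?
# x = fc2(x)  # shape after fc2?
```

Input: (2, 512) -> after fc1: (2, 640) -> Output: (2, 102)

Answer: (2, 102)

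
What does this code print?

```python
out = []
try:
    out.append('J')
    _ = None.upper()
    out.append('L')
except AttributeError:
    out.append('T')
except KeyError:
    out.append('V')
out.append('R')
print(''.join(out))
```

Execution trace: 'J' (try body) → 'T' (except AttributeError) → 'R' (after the try/except). Output: JTR

Answer: JTR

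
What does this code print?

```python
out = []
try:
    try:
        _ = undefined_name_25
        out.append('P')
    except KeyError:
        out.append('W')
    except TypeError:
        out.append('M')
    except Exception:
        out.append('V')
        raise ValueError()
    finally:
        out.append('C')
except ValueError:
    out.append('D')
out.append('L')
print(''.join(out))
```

Execution trace: 'V' (inner except Exception) → 'C' (inner finally) → 'D' (outer except ValueError) → 'L' (after the try/except). Output: VCDL

Answer: VCDL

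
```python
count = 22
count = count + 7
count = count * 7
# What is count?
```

Trace:
`count = 22` → count = 22
`count = count + 7` → count = 29
`count = count * 7` → count = 203
So count = 203

Answer: 203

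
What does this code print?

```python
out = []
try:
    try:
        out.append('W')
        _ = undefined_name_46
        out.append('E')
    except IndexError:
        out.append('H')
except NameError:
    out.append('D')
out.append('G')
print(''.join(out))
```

Execution trace: 'W' (try body) → 'D' (outer except NameError) → 'G' (after the try/except). Output: WDG

Answer: WDG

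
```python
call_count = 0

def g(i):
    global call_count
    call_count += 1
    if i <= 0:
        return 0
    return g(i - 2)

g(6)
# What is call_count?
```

Linear recursion stepping by 2: 4 calls from i=6 down to ≤0.

Answer: 4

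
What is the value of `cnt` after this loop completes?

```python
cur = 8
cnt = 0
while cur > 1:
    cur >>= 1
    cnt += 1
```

Count right shifts until 1
`cnt` takes the values: 0 → 1 → 2 → 3

Answer: 3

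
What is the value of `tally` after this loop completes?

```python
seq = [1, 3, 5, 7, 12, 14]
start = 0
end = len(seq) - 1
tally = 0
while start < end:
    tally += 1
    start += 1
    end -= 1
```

Iterations until pointers meet (list length 6)
`tally` takes the values: 0 → 1 → 2 → 3

Answer: 3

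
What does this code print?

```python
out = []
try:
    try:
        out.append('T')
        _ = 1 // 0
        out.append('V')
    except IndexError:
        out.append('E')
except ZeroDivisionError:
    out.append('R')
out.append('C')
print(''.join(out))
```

Execution trace: 'T' (try body) → 'R' (outer except ZeroDivisionError) → 'C' (after the try/except). Output: TRC

Answer: TRC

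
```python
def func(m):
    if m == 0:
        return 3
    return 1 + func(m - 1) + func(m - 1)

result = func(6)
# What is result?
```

func(m) = 1 + 2·func(m-1), func(0)=3. Closed form: (3+1)·2^6 - 1 = 255.

Answer: 255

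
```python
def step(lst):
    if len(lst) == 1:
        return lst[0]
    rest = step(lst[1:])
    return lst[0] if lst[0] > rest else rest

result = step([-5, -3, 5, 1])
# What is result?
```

Recursive max over [-5, -3, 5, 1] = 5

Answer: 5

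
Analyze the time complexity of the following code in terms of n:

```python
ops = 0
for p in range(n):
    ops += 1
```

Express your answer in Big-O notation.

Each loop level contributes: n. Multiplying the contributions gives O(n).

Answer: O(n)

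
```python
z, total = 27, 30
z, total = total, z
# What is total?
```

Trace:
`z, total = 27, 30` → z = 27; total = 30
`z, total = total, z` → z = 30; total = 27
So total = 27

Answer: 27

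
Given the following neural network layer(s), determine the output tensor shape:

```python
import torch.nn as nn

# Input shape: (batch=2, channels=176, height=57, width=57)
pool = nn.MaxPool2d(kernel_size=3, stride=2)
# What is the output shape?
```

Input: (2, 176, 57, 57) -> Output: (2, 176, 28, 28)

Answer: (2, 176, 28, 28)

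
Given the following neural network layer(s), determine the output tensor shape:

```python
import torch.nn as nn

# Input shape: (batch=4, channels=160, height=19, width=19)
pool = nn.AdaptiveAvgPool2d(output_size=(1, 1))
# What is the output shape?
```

Input: (4, 160, 19, 19) -> Output: (4, 160, 1, 1)

Answer: (4, 160, 1, 1)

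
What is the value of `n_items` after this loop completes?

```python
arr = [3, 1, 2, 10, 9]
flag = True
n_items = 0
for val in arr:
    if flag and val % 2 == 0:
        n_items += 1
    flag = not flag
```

Count even values at even positions
`n_items` takes the values: 0 → 1

Answer: 1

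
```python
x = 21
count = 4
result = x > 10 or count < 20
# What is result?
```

Trace:
`x = 21` → x = 21
`count = 4` → count = 4
`result = x > 10 or count < 20` → result = True
So result = True

Answer: True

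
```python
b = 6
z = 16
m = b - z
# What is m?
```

Trace:
`b = 6` → b = 6
`z = 16` → z = 16
`m = b - z` → m = -10
So m = -10

Answer: -10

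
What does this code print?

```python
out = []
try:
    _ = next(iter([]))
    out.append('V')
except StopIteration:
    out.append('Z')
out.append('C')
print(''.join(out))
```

Execution trace: 'Z' (except StopIteration) → 'C' (after the try/except). Output: ZC

Answer: ZC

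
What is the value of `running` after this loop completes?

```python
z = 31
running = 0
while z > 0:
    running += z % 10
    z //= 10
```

Sum digits of 31
`running` takes the values: 0 → 1 → 4

Answer: 4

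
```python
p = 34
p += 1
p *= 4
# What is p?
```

Trace:
`p = 34` → p = 34
`p += 1` → p = 35
`p *= 4` → p = 140
So p = 140

Answer: 140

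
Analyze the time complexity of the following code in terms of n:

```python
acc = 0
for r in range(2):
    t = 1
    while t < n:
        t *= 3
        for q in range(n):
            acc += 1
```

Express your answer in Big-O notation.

Each loop level contributes: 1 × log n × n. Multiplying the contributions gives O(n log n).

Answer: O(n log n)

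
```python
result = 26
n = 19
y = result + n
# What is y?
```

Trace:
`result = 26` → result = 26
`n = 19` → n = 19
`y = result + n` → y = 45
So y = 45

Answer: 45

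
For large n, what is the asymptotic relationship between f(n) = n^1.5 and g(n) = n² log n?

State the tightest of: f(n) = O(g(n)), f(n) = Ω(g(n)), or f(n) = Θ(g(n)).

n^1.5 vs n² log n: f(n) = O(g(n)) but not Ω(g(n)) — n² log n grows strictly faster than n^1.5.

Answer: f(n) = O(g(n)) but not Ω(g(n)) — n² log n grows strictly faster than n^1.5.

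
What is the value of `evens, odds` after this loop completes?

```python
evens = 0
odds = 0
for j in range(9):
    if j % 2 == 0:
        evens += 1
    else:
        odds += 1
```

Count evens and odds in range(9)
`evens, odds` takes the values: (0, 0) → (1, 0) → (1, 1) → (2, 1) → (2, 2) → (3, 2) → (3, 3) → (4, 3) → (4, 4) → (5, 4)

Answer: 5, 4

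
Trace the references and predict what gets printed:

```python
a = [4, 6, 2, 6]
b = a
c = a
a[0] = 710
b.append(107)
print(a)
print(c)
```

Key concept: multiple aliases.
Step by step:
`a = [4, 6, 2, 6]` → a = [4, 6, 2, 6]
`b = a` → b = [4, 6, 2, 6] (same object as a)
`c = a` → c = [4, 6, 2, 6] (same object as a, b)
`a[0] = 710` → a = [710, 6, 2, 6] (same object as b, c); b = [710, 6, 2, 6] (same object as a, c); c = [710, 6, 2, 6] (same object as a, b)
`b.append(107)` → a = [710, 6, 2, 6, 107] (same object as b, c); b = [710, 6, 2, 6, 107] (same object as a, c); c = [710, 6, 2, 6, 107] (same object as a, b)
`print(a)` → prints [710, 6, 2, 6, 107]
`print(c)` → prints [710, 6, 2, 6, 107]

Answer:
[710, 6, 2, 6, 107]
[710, 6, 2, 6, 107]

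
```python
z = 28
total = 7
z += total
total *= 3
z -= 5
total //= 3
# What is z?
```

Trace:
`z = 28` → z = 28
`total = 7` → total = 7
`z += total` → z = 35
`total *= 3` → total = 21
`z -= 5` → z = 30
`total //= 3` → total = 7
So z = 30

Answer: 30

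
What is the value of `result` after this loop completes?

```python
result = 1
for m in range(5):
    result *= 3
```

3^5 = 243
`result` takes the values: 1 → 3 → 9 → 27 → 81 → 243

Answer: 243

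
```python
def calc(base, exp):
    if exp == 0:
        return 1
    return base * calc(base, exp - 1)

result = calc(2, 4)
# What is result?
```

calc(2, 4) = 2 * 2 * 2 * 2 = 16

Answer: 16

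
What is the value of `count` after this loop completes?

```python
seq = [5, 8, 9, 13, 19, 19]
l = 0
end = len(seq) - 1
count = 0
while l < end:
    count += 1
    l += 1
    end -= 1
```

Iterations until pointers meet (list length 6)
`count` takes the values: 0 → 1 → 2 → 3

Answer: 3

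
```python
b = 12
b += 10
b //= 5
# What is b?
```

Trace:
`b = 12` → b = 12
`b += 10` → b = 22
`b //= 5` → b = 4
So b = 4

Answer: 4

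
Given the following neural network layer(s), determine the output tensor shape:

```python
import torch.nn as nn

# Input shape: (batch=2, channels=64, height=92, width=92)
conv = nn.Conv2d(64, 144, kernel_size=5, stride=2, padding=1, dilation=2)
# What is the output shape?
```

Input: (2, 64, 92, 92) -> Output: (2, 144, 43, 43)

Answer: (2, 144, 43, 43)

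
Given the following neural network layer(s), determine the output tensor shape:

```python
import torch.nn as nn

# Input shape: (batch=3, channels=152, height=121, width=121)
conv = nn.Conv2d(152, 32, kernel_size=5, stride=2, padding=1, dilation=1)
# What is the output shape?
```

Input: (3, 152, 121, 121) -> Output: (3, 32, 60, 60)

Answer: (3, 32, 60, 60)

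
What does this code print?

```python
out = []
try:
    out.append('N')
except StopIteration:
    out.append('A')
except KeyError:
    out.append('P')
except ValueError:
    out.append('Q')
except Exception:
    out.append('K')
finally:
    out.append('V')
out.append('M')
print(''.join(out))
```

Execution trace: 'N' (try body, no exception) → 'V' (finally) → 'M' (after the try/except). Output: NVM

Answer: NVM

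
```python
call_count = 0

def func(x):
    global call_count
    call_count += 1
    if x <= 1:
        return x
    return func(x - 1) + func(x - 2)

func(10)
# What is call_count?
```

Calls(x) = 1 + Calls(x-1) + Calls(x-2); Calls(0)=Calls(1)=1. For x=10 this gives 177.

Answer: 177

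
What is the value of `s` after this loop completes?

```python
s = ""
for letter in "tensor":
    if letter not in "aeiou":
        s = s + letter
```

Remove vowels from 'tensor'
`s` takes the values: "" → "t" → "tn" → "tns" → "tnsr"

Answer: "tnsr"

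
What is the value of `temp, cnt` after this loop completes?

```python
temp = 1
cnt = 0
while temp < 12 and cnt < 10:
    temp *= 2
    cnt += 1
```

Double until >= 12 or 10 iterations
`temp, cnt` takes the values: (1, 0) → (2, 0) → (2, 1) → (4, 1) → (4, 2) → (8, 2) → (8, 3) → (16, 3) → (16, 4)

Answer: 16, 4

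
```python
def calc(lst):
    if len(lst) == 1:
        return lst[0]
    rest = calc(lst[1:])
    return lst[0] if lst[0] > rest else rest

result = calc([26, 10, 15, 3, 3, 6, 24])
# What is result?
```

Recursive max over [26, 10, 15, 3, 3, 6, 24] = 26

Answer: 26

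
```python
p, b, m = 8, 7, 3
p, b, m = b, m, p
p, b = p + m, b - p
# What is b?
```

Trace:
`p, b, m = 8, 7, 3` → p = 8; b = 7; m = 3
`p, b, m = b, m, p` → p = 7; b = 3; m = 8
`p, b = p + m, b - p` → p = 15; b = -4
So b = -4

Answer: -4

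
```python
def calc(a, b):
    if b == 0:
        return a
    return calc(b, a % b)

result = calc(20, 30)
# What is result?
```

calc(20, 30) -> calc(30, 20) -> calc(20, 10) -> calc(10, 0) -> 10

Answer: 10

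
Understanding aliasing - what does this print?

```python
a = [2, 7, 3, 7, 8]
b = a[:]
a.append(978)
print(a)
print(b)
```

Key concept: slice [:] creates copy.
Step by step:
`a = [2, 7, 3, 7, 8]` → a = [2, 7, 3, 7, 8]
`b = a[:]` → b = [2, 7, 3, 7, 8]
`a.append(978)` → a = [2, 7, 3, 7, 8, 978]
`print(a)` → prints [2, 7, 3, 7, 8, 978]
`print(b)` → prints [2, 7, 3, 7, 8]

Answer:
[2, 7, 3, 7, 8, 978]
[2, 7, 3, 7, 8]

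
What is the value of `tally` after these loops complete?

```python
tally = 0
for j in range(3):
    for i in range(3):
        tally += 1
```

3 * 3 = 9
`tally` takes the values: 0 → 1 → 2 → 3 → 4 → 5 → 6 → 7 → 8 → 9

Answer: 9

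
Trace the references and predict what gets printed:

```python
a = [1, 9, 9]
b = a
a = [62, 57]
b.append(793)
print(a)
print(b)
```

Key concept: rebinding vs mutation: a is rebound to a new list, b still points at the original.
Step by step:
`a = [1, 9, 9]` → a = [1, 9, 9]
`b = a` → b = [1, 9, 9] (same object as a)
`a = [62, 57]` → a = [62, 57]
`b.append(793)` → b = [1, 9, 9, 793]
`print(a)` → prints [62, 57]
`print(b)` → prints [1, 9, 9, 793]

Answer:
[62, 57]
[1, 9, 9, 793]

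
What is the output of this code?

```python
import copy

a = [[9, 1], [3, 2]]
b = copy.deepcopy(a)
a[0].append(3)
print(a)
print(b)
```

Key concept: deep copy is fully independent.
Step by step:
`a = [[9, 1], [3, 2]]` → a = [[9, 1], [3, 2]]
`b = copy.deepcopy(a)` → b = [[9, 1], [3, 2]]
`a[0].append(3)` → a = [[9, 1, 3], [3, 2]]
`print(a)` → prints [[9, 1, 3], [3, 2]]
`print(b)` → prints [[9, 1], [3, 2]]

Answer:
[[9, 1, 3], [3, 2]]
[[9, 1], [3, 2]]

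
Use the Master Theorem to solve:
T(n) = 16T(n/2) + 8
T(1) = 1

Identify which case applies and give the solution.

a=16, b=2, f(n)=8. log_2(16) = 4. Since c=0 < 4, Case 1 applies: T(n) = Θ(n^log_b(a)) = O(n^4).

Answer: O(n^4) - Case 1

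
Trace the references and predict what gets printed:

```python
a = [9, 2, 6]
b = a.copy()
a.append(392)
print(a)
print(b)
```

Key concept: list.copy() creates independent copy.
Step by step:
`a = [9, 2, 6]` → a = [9, 2, 6]
`b = a.copy()` → b = [9, 2, 6]
`a.append(392)` → a = [9, 2, 6, 392]
`print(a)` → prints [9, 2, 6, 392]
`print(b)` → prints [9, 2, 6]

Answer:
[9, 2, 6, 392]
[9, 2, 6]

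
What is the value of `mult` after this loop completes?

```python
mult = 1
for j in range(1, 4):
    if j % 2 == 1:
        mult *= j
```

Product of odd numbers 1 to 3
`mult` takes the values: 1 → 3

Answer: 3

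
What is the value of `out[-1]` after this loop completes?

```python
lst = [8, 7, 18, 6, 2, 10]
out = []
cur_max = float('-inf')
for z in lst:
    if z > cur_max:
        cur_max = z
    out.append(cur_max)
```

Running max ends at 18
`out` takes the values: [] → [8] → [8, 8] → [8, 8, 18] → [8, 8, 18, 18] → [8, 8, 18, 18, 18] → [8, 8, 18, 18, 18, 18]
So `out[-1]` = 18

Answer: 18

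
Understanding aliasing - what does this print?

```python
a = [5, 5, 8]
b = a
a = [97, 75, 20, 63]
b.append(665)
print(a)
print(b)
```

Key concept: rebinding vs mutation: a is rebound to a new list, b still points at the original.
Step by step:
`a = [5, 5, 8]` → a = [5, 5, 8]
`b = a` → b = [5, 5, 8] (same object as a)
`a = [97, 75, 20, 63]` → a = [97, 75, 20, 63]
`b.append(665)` → b = [5, 5, 8, 665]
`print(a)` → prints [97, 75, 20, 63]
`print(b)` → prints [5, 5, 8, 665]

Answer:
[97, 75, 20, 63]
[5, 5, 8, 665]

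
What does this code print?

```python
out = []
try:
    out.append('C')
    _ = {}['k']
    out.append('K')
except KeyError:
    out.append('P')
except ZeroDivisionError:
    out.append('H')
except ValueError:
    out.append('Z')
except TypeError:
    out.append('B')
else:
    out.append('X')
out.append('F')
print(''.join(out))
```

Execution trace: 'C' (try body) → 'P' (except KeyError) → 'F' (after the try/except). Output: CPF

Answer: CPF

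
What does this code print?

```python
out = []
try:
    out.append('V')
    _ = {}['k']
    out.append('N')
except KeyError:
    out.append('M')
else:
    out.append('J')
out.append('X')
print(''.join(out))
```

Execution trace: 'V' (try body) → 'M' (except KeyError) → 'X' (after the try/except). Output: VMX

Answer: VMX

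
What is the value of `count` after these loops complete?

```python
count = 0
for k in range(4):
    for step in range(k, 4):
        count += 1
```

Upper triangle: 4 + 3 + ... + 1
`count` takes the values: 0 → 1 → 2 → 3 → 4 → 5 → 6 → 7 → 8 → 9 → 10

Answer: 10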